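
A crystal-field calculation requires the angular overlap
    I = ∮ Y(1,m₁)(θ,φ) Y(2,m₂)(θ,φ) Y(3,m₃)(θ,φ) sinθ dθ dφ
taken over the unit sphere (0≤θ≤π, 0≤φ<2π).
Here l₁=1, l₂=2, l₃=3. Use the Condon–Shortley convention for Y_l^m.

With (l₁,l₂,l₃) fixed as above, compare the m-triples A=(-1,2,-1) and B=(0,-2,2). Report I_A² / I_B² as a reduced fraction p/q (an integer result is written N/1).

1/5

Same 1,2,3: normalisation and zero-m 3j drop out of the ratio.
A: Δ: 0! 2! 4! / 7! → 1/105; sum: t=0:+1/48 = 1/48; 3j²(1 2 3; -1 2 -1) = Δ·Π!·Σ² = 1/105  (sign +1)
B: Δ: 0! 2! 4! / 7! → 1/105; sum: t=0:+1/24 = 1/24; 3j²(1 2 3; 0 -2 2) = Δ·Π!·Σ² = 1/21  (sign -1)
I_A²/I_B² = (1/105)/(1/21) = 1/5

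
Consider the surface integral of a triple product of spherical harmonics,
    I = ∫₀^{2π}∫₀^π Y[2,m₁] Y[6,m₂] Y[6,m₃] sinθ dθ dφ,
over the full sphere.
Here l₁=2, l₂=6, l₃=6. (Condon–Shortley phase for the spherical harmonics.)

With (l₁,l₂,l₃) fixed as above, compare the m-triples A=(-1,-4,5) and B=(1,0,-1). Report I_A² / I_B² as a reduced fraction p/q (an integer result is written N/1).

Shared (l₁,l₂,l₃)=(2,6,6): N and (l;000)² cancel in I_A²/I_B².
A: Δ = 2!·2!·10!/15! = 1/90090; Racah Σ t=1..2: t=1:−1/725760 t=2:+1/7257600 = -1/806400; ⇒ 3j(2 6 6; -1 -4 5)² = 27/910, sgn +1
B: Δ = 2!·2!·10!/15! = 1/90090; Racah Σ t=0..1: t=0:+1/34560 t=1:−1/28800 = -1/172800; ⇒ 3j(2 6 6; 1 0 -1)² = 1/1430, sgn +1
I_A²/I_B² = (27/910)/(1/1430) = 297/7

297/7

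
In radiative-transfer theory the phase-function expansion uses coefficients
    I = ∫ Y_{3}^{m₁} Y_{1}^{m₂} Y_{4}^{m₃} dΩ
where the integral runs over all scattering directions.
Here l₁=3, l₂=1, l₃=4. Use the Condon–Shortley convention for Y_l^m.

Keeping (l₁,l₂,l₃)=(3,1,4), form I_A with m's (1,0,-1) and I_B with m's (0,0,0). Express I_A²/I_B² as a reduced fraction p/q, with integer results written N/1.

Same 3,1,4: normalisation and zero-m 3j drop out of the ratio.
A: Δ: 0! 6! 2! / 9! → 1/252; sum: t=0:+1/48 = 1/48; 3j²(3 1 4; 1 0 -1) = Δ·Π!·Σ² = 5/84  (sign -1)
B: Δ: 0! 6! 2! / 9! → 1/252; sum: t=0:+1/36 = 1/36; 3j²(3 1 4; 0 0 0) = Δ·Π!·Σ² = 4/63  (sign +1)
I_A²/I_B² = (5/84)/(4/63) = 15/16

15/16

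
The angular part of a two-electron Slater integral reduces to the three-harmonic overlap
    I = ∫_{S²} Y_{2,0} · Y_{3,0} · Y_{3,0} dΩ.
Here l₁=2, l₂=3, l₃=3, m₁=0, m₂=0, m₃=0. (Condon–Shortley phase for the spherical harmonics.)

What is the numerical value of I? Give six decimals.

0.168209

Rules hold: Σm=0, L=8 even, 1≤3≤5.
N = 5·7·7 = 245
Δ = 2!·2!·4!/9! = 1/3780
Racah Σ t=0..2: t=0:+1/24 t=1:−1/4 t=2:+1/24 = -1/6
⇒ 3j(2 3 3; 0 0 0)² = 4/105, sgn +1
(m-triple is (0,0,0) — same symbol as above.)
4πI² = N·(3j₀)²·(3jₘ)² = 16/45
I = +1·√(0.355556/4π) = 0.16820883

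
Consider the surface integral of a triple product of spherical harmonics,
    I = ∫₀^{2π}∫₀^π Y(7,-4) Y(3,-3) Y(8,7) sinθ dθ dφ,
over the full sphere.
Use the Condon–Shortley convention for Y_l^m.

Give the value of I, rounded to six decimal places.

Rules hold: Σm=0, L=18 even, 4≤8≤10.
N = 15·7·17 = 1785
Δ = 2!·12!·4!/19! = 1/5290740
Racah Σ t=0..2: t=0:+1/7257600 t=1:−1/2073600 t=2:+1/7257600 = -1/4838400
⇒ 3j(7 3 8; 0 0 0)² = 252/20995, sgn -1
Racah Σ t=0..0: t=0:+1/1916006400 = 1/1916006400
⇒ 3j(7 3 8; -4 -3 7)² = 15/1292, sgn -1
4πI² = N·(3j₀)²·(3jₘ)² = 19845/79781
I = +1·√(0.248743/4π) = 0.14069248

0.140692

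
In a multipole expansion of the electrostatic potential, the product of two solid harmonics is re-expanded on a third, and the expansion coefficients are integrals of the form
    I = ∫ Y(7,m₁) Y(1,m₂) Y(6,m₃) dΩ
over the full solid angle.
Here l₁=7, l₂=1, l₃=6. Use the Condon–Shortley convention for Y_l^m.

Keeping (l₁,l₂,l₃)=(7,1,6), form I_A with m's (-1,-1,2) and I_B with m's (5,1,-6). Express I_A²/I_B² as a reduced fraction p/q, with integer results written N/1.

Same 7,1,6: normalisation and zero-m 3j drop out of the ratio.
A: Δ: 2! 12! 0! / 15! → 1/1365; sum: t=0:+1/1935360 = 1/1935360; 3j²(7 1 6; -1 -1 2) = Δ·Π!·Σ² = 1/91  (sign +1)
B: Δ: 2! 12! 0! / 15! → 1/1365; sum: t=2:+1/958003200 = 1/958003200; 3j²(7 1 6; 5 1 -6) = Δ·Π!·Σ² = 1/1365  (sign +1)
I_A²/I_B² = (1/91)/(1/1365) = 15/1

15/1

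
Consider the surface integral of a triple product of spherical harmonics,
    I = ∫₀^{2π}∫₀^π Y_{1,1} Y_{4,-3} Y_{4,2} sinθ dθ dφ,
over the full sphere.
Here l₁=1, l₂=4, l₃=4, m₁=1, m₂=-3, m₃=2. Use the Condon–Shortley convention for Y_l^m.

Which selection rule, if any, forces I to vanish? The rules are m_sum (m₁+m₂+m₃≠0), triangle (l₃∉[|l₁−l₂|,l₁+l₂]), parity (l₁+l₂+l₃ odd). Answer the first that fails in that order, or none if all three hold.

parity

Σmᵢ = 0  ✓
l₃∈[|l₁−l₂|,l₁+l₂]=[3,5], have l₃=4  ✓
Σlᵢ = 9 ⇒ odd  ✗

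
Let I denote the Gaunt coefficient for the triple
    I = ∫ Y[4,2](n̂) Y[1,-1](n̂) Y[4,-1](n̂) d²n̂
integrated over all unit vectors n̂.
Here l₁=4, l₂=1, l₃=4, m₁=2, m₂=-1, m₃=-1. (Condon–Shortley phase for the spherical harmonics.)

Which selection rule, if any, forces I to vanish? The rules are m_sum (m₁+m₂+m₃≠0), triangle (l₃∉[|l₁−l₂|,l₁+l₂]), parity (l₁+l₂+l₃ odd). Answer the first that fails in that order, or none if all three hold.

parity

azimuthal sum: 2 − 1 − 1 = 0  ✓
3 ≤ 4 ≤ 5 (triangle on l)  ✓
L = 4 + 1 + 4 = 9 (odd)  ✗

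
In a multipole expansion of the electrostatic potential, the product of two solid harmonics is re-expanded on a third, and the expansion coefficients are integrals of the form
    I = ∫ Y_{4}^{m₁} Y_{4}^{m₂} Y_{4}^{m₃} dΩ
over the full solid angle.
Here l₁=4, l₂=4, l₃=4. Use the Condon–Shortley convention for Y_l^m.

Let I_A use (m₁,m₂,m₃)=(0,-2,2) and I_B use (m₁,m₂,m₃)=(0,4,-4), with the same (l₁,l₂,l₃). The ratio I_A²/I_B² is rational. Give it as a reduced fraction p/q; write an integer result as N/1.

121/196

Same 4,4,4: normalisation and zero-m 3j drop out of the ratio.
A: Δ: 4! 4! 4! / 13! → 1/450450; sum: t=0:+1/2304 t=1:−1/216 t=2:+1/384 = -11/6912; 3j²(4 4 4; 0 -2 2) = Δ·Π!·Σ² = 11/1638  (sign -1)
B: Δ: 4! 4! 4! / 13! → 1/450450; sum: t=4:+1/13824 = 1/13824; 3j²(4 4 4; 0 4 -4) = Δ·Π!·Σ² = 14/1287  (sign +1)
I_A²/I_B² = (11/1638)/(14/1287) = 121/196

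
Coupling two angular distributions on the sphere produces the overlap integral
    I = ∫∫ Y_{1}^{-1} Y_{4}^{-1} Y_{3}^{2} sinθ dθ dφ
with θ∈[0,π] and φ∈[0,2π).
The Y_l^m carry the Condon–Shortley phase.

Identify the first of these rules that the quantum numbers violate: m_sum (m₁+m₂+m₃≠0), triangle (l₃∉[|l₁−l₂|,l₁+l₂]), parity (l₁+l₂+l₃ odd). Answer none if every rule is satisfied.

m₁+m₂+m₃ = -1 − 1 + 2 = 0  ✓
triangle: |1−4|=3 ≤ l₃=3 ≤ 1+4=5  ✓
parity: l₁+l₂+l₃ = 8 is even  ✓

none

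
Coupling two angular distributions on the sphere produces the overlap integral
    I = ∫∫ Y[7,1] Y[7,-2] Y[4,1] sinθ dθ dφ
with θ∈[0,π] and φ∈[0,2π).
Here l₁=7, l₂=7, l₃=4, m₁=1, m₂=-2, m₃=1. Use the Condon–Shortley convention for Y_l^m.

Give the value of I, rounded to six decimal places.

Checks pass: Σm=0; 18 even; l₃=4∈[0,14].
(2·7+1)(2·7+1)(2·4+1) = 2025
Δ: 10! 4! 4! / 19! → 1/58198140
sum: t=3:−1/17418240 t=4:+1/622080 t=5:−1/230400 t=6:+1/622080 t=7:−1/17418240 = -1/806400
3j²(7 7 4; 0 0 0) = Δ·Π!·Σ² = 2268/230945  (sign -1)
sum: t=2:+1/11612160 t=3:−1/725760 t=4:+1/414720 t=5:−1/2073600 = 37/58060800
3j²(7 7 4; 1 -2 1) = Δ·Π!·Σ² = 4107/646646  (sign -1)
combine: 4πI² = 2025·2268/230945·4107/646646 = 269460270/2133423721
take √, sign +1: I = 0.10025450

0.100255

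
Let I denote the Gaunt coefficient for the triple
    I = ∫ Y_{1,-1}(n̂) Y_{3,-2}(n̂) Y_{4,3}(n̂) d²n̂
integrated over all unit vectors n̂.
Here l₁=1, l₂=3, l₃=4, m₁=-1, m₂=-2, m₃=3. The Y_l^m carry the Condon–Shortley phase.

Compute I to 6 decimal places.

Checks pass: Σm=0; 8 even; l₃=4∈[2,4].
(2·1+1)(2·3+1)(2·4+1) = 189
Δ: 0! 2! 6! / 9! → 1/252
sum: t=0:+1/36 = 1/36
3j²(1 3 4; 0 0 0) = Δ·Π!·Σ² = 4/63  (sign +1)
sum: t=0:+1/240 = 1/240
3j²(1 3 4; -1 -2 3) = Δ·Π!·Σ² = 1/12  (sign -1)
combine: 4πI² = 189·4/63·1/12 = 1/1
take √, sign -1: I = -0.28209479

-0.282095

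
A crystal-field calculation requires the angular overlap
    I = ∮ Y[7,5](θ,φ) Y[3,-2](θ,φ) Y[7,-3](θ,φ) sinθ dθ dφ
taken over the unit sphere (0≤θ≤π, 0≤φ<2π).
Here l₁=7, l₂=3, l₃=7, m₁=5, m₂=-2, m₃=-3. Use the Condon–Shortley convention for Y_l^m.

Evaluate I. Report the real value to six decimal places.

0.000000

L=17 odd ⇒ parity kills the (l;000) factor ⇒ I = 0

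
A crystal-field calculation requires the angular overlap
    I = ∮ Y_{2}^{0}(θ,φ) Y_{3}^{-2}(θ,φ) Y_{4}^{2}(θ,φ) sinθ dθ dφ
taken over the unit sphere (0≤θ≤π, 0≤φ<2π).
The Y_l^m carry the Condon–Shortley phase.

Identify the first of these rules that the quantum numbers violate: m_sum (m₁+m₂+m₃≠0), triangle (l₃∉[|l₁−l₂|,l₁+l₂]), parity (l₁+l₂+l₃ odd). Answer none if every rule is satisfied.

m₁+m₂+m₃ = 0 − 2 + 2 = 0  ✓
triangle: |2−3|=1 ≤ l₃=4 ≤ 2+3=5  ✓
parity: l₁+l₂+l₃ = 9 is odd  ✗

parity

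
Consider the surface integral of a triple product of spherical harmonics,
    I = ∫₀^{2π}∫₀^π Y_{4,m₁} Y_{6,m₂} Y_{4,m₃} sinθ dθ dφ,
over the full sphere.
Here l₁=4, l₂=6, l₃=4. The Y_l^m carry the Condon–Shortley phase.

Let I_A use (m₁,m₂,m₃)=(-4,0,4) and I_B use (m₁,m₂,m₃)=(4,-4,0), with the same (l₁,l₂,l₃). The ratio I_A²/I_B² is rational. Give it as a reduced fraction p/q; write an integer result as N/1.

1/45

Shared (l₁,l₂,l₃)=(4,6,4): N and (l;000)² cancel in I_A²/I_B².
A: Δ = 6!·2!·6!/15! = 1/1261260; Racah Σ t=6..6: t=6:+1/1036800 = 1/1036800; ⇒ 3j(4 6 4; -4 0 4)² = 4/6435, sgn +1
B: Δ = 6!·2!·6!/15! = 1/1261260; Racah Σ t=0..0: t=0:+1/69120 = 1/69120; ⇒ 3j(4 6 4; 4 -4 0)² = 4/143, sgn +1
I_A²/I_B² = (4/6435)/(4/143) = 1/45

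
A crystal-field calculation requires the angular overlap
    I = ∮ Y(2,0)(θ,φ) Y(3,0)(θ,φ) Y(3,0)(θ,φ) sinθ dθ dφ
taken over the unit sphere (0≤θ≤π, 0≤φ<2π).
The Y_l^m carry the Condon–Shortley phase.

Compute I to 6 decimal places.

0.168209

Rules hold: Σm=0, L=8 even, 1≤3≤5.
N = 5·7·7 = 245
Δ = 2!·2!·4!/9! = 1/3780
Racah Σ t=0..2: t=0:+1/24 t=1:−1/4 t=2:+1/24 = -1/6
⇒ 3j(2 3 3; 0 0 0)² = 4/105, sgn +1
(m-triple is (0,0,0) — same symbol as above.)
4πI² = N·(3j₀)²·(3jₘ)² = 16/45
I = +1·√(0.355556/4π) = 0.16820883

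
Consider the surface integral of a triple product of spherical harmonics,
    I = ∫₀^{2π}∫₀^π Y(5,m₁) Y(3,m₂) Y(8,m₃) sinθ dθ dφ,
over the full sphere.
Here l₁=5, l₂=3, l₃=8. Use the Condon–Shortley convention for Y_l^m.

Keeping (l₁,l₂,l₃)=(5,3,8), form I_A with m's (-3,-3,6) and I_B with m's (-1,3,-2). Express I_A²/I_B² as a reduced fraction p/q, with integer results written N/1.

Same 5,3,8: normalisation and zero-m 3j drop out of the ratio.
A: Δ: 0! 10! 6! / 17! → 1/136136; sum: t=0:+1/58060800 = 1/58060800; 3j²(5 3 8; -3 -3 6) = Δ·Π!·Σ² = 3/136  (sign +1)
B: Δ: 0! 10! 6! / 17! → 1/136136; sum: t=0:+1/12441600 = 1/12441600; 3j²(5 3 8; -1 3 -2) = Δ·Π!·Σ² = 15/9724  (sign +1)
I_A²/I_B² = (3/136)/(15/9724) = 143/10

143/10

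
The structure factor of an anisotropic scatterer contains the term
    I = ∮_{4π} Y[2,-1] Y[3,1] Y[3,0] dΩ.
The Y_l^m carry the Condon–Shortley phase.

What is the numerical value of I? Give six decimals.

-0.059471

Rules hold: Σm=0, L=8 even, 1≤3≤5.
N = 5·7·7 = 245
Δ = 2!·2!·4!/9! = 1/3780
Racah Σ t=0..2: t=0:+1/24 t=1:−1/4 t=2:+1/24 = -1/6
⇒ 3j(2 3 3; 0 0 0)² = 4/105, sgn +1
Racah Σ t=1..2: t=1:−1/12 t=2:+1/8 = 1/24
⇒ 3j(2 3 3; -1 1 0)² = 1/210, sgn -1
4πI² = N·(3j₀)²·(3jₘ)² = 2/45
I = -1·√(0.0444444/4π) = -0.05947080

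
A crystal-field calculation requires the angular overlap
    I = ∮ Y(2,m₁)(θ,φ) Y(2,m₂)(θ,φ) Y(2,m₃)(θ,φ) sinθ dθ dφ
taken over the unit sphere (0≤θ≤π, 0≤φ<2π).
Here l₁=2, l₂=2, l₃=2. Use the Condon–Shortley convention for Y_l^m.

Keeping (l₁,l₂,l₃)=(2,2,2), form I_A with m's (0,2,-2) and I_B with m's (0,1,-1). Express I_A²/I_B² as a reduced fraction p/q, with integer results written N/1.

Shared (l₁,l₂,l₃)=(2,2,2): N and (l;000)² cancel in I_A²/I_B².
A: Δ = 2!·2!·2!/7! = 1/630; Racah Σ t=2..2: t=2:+1/8 = 1/8; ⇒ 3j(2 2 2; 0 2 -2)² = 2/35, sgn +1
B: Δ = 2!·2!·2!/7! = 1/630; Racah Σ t=1..2: t=1:−1/2 t=2:+1/4 = -1/4; ⇒ 3j(2 2 2; 0 1 -1)² = 1/70, sgn +1
I_A²/I_B² = (2/35)/(1/70) = 4/1

4/1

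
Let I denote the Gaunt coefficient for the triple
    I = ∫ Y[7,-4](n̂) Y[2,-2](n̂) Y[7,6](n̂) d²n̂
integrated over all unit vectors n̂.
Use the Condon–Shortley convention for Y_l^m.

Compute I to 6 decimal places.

-0.106948

Checks pass: Σm=0; 16 even; l₃=7∈[5,9].
(2·7+1)(2·2+1)(2·7+1) = 1125
Δ: 2! 12! 2! / 17! → 1/185640
sum: t=0:+1/2419200 t=1:−1/518400 t=2:+1/2419200 = -1/907200
3j²(7 2 7; 0 0 0) = Δ·Π!·Σ² = 56/3315  (sign +1)
sum: t=0:+1/159667200 = 1/159667200
3j²(7 2 7; -4 -2 6) = Δ·Π!·Σ² = 9/1190  (sign -1)
combine: 4πI² = 1125·56/3315·9/1190 = 540/3757
take √, sign -1: I = -0.10694768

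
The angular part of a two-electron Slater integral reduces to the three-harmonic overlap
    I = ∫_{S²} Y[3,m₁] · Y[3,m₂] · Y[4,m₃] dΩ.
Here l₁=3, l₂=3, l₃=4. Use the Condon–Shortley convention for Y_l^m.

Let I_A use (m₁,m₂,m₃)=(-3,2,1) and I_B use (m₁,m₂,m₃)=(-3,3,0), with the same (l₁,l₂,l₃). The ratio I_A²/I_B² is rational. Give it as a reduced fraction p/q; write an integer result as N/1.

l's match ⇒ only the (l;m) 3-j factors differ between A and B.
A: triangle coeff Δ(3,3,4) = 1/34650; Σ_t [2,2]: t=2:+1/288 = 1/288; (3j)²=5/231 [(3 3 4; -3 2 1)], sign=-1
B: triangle coeff Δ(3,3,4) = 1/34650; Σ_t [2,2]: t=2:+1/1152 = 1/1152; (3j)²=1/154 [(3 3 4; -3 3 0)], sign=+1
I_A²/I_B² = (5/231)/(1/154) = 10/3

10/3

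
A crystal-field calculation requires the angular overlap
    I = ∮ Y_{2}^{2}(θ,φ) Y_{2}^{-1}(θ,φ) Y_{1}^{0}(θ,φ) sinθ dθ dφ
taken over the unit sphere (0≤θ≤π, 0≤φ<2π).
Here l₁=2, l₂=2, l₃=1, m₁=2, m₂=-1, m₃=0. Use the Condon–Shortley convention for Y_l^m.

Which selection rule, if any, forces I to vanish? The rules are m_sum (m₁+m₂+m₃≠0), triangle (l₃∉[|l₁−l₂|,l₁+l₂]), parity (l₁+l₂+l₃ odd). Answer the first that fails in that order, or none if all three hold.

m_sum

Σmᵢ = 1  ✗
l₃∈[|l₁−l₂|,l₁+l₂]=[0,4], have l₃=1
Σlᵢ = 5 ⇒ odd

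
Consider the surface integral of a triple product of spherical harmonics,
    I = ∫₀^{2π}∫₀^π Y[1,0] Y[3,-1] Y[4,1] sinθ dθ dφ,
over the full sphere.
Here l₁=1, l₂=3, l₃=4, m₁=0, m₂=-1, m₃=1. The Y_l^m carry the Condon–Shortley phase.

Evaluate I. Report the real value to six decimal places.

m-sum 0 ✓  L=8 even ✓  2≤4≤4 ✓
Π(2lᵢ+1) = 3×7×9 = 189
triangle coeff Δ(1,3,4) = 1/252
Σ_t [0,0]: t=0:+1/36 = 1/36
(3j)²=4/63 [(1 3 4; 0 0 0)], sign=+1
Σ_t [0,0]: t=0:+1/48 = 1/48
(3j)²=5/84 [(1 3 4; 0 -1 1)], sign=-1
⇒ 4πI² = 5/7
I = (-1)√(5/7/(4π)) = -0.23841361

-0.238414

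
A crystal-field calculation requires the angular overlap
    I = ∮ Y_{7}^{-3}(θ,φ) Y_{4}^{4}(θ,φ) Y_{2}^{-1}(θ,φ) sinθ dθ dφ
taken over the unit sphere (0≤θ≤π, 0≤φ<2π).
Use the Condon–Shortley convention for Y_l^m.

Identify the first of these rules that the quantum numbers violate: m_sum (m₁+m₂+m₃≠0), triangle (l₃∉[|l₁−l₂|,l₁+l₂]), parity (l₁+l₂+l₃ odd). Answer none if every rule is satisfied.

triangle

azimuthal sum: -3 + 4 − 1 = 0  ✓
3 ≤ 2 ≤ 11 (triangle on l)  ✗
L = 7 + 4 + 2 = 13 (odd)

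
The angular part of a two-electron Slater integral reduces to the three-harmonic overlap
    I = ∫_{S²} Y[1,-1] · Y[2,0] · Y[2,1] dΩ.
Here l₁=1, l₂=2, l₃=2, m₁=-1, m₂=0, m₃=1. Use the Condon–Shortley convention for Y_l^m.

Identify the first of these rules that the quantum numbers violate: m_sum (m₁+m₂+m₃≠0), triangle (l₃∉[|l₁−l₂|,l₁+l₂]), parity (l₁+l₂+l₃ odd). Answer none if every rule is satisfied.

parity

azimuthal sum: -1 + 0 + 1 = 0  ✓
1 ≤ 2 ≤ 3 (triangle on l)  ✓
L = 1 + 2 + 2 = 5 (odd)  ✗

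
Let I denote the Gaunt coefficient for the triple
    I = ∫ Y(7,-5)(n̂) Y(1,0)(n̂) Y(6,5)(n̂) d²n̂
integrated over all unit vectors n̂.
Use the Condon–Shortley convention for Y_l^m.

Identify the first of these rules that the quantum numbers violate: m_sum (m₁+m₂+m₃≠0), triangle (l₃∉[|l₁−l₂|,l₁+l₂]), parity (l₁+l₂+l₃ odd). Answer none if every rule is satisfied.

none

azimuthal sum: -5 + 0 + 5 = 0  ✓
6 ≤ 6 ≤ 8 (triangle on l)  ✓
L = 7 + 1 + 6 = 14 (even)  ✓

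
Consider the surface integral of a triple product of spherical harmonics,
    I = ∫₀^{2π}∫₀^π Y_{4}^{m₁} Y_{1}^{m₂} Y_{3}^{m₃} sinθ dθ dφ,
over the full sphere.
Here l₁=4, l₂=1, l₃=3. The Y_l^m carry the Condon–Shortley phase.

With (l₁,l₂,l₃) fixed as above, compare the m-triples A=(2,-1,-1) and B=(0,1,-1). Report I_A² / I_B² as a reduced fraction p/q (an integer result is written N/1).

5/2

Shared (l₁,l₂,l₃)=(4,1,3): N and (l;000)² cancel in I_A²/I_B².
A: Δ = 2!·6!·0!/9! = 1/252; Racah Σ t=0..0: t=0:+1/96 = 1/96; ⇒ 3j(4 1 3; 2 -1 -1)² = 5/84, sgn +1
B: Δ = 2!·6!·0!/9! = 1/252; Racah Σ t=2..2: t=2:+1/96 = 1/96; ⇒ 3j(4 1 3; 0 1 -1)² = 1/42, sgn +1
I_A²/I_B² = (5/84)/(1/42) = 5/2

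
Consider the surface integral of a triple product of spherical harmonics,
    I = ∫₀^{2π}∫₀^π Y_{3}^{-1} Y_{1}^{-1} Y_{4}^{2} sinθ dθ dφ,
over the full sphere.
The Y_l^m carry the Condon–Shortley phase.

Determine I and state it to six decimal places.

0.238414

Checks pass: Σm=0; 8 even; l₃=4∈[2,4].
(2·3+1)(2·1+1)(2·4+1) = 189
Δ: 0! 6! 2! / 9! → 1/252
sum: t=0:+1/36 = 1/36
3j²(3 1 4; 0 0 0) = Δ·Π!·Σ² = 4/63  (sign +1)
sum: t=0:+1/96 = 1/96
3j²(3 1 4; -1 -1 2) = Δ·Π!·Σ² = 5/84  (sign +1)
combine: 4πI² = 189·4/63·5/84 = 5/7
take √, sign +1: I = 0.23841361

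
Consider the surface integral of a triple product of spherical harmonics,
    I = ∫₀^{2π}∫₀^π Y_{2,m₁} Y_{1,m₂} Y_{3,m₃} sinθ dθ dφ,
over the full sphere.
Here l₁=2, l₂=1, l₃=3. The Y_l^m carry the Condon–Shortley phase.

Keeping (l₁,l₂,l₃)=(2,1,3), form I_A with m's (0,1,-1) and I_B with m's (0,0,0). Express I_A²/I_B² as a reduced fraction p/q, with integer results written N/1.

Same 2,1,3: normalisation and zero-m 3j drop out of the ratio.
A: Δ: 0! 4! 2! / 7! → 1/105; sum: t=0:+1/8 = 1/8; 3j²(2 1 3; 0 1 -1) = Δ·Π!·Σ² = 2/35  (sign +1)
B: Δ: 0! 4! 2! / 7! → 1/105; sum: t=0:+1/4 = 1/4; 3j²(2 1 3; 0 0 0) = Δ·Π!·Σ² = 3/35  (sign -1)
I_A²/I_B² = (2/35)/(3/35) = 2/3

2/3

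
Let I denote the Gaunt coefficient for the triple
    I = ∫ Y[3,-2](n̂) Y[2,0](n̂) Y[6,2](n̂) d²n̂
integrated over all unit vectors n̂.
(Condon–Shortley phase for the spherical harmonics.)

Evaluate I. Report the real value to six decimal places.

0.000000

triangle: need 1≤l₃≤5, have 6; I=0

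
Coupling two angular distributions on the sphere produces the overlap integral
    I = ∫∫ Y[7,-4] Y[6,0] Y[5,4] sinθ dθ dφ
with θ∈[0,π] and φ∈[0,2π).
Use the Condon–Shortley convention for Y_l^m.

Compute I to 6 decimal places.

-0.050867

m-sum 0 ✓  L=18 even ✓  1≤5≤13 ✓
Π(2lᵢ+1) = 15×13×11 = 2145
triangle coeff Δ(7,6,5) = 1/174594420
Σ_t [2,6]: t=2:+1/4147200 t=3:−1/207360 t=4:+1/82944 t=5:−1/207360 t=6:+1/4147200 = 1/345600
(3j)²=420/46189 [(7 6 5; 0 0 0)], sign=-1
Σ_t [5,6]: t=5:−1/3110400 t=6:+1/4147200 = -1/12441600
(3j)²=7/4199 [(7 6 5; -4 0 4)], sign=+1
⇒ 4πI² = 44100/1356277
I = (-1)√(44100/1356277/(4π)) = -0.05086747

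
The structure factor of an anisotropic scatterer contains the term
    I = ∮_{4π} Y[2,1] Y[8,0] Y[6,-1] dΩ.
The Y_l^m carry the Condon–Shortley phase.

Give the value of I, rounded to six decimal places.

Rules hold: Σm=0, L=16 even, 6≤6≤10.
N = 5·17·13 = 1105
Δ = 4!·0!·12!/17! = 1/30940
Racah Σ t=2..2: t=2:+1/2073600 = 1/2073600
⇒ 3j(2 8 6; 0 0 0)² = 28/1105, sgn +1
Racah Σ t=1..1: t=1:−1/3628800 = -1/3628800
⇒ 3j(2 8 6; 1 0 -1)² = 16/1105, sgn +1
4πI² = N·(3j₀)²·(3jₘ)² = 448/1105
I = +1·√(0.40543/4π) = 0.17961927

0.179619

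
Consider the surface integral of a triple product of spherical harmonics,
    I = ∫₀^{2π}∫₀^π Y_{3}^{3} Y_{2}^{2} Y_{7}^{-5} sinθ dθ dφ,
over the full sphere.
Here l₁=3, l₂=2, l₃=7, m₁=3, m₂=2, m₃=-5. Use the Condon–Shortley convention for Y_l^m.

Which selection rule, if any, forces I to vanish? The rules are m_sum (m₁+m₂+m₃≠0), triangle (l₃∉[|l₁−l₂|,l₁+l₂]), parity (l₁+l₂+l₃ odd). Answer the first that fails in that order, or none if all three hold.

m₁+m₂+m₃ = 3 + 2 − 5 = 0  ✓
triangle: |3−2|=1 ≤ l₃=7 ≤ 3+2=5  ✗
parity: l₁+l₂+l₃ = 12 is even

triangle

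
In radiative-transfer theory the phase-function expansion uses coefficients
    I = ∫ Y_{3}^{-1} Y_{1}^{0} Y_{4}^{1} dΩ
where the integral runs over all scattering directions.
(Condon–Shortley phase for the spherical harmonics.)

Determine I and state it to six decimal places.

-0.238414

m-sum 0 ✓  L=8 even ✓  2≤4≤4 ✓
Π(2lᵢ+1) = 7×3×9 = 189
triangle coeff Δ(3,1,4) = 1/252
Σ_t [0,0]: t=0:+1/36 = 1/36
(3j)²=4/63 [(3 1 4; 0 0 0)], sign=+1
Σ_t [0,0]: t=0:+1/48 = 1/48
(3j)²=5/84 [(3 1 4; -1 0 1)], sign=-1
⇒ 4πI² = 5/7
I = (-1)√(5/7/(4π)) = -0.23841361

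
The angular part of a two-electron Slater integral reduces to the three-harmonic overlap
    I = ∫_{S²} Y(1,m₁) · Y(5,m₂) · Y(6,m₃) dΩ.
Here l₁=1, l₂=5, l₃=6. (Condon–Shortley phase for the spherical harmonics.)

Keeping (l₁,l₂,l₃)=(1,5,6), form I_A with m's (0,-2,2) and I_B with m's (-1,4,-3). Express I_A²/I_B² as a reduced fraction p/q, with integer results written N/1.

l's match ⇒ only the (l;m) 3-j factors differ between A and B.
A: triangle coeff Δ(1,5,6) = 1/858; Σ_t [0,0]: t=0:+1/30240 = 1/30240; (3j)²=16/429 [(1 5 6; 0 -2 2)], sign=+1
B: triangle coeff Δ(1,5,6) = 1/858; Σ_t [0,0]: t=0:+1/725760 = 1/725760; (3j)²=1/286 [(1 5 6; -1 4 -3)], sign=-1
I_A²/I_B² = (16/429)/(1/286) = 32/3

32/3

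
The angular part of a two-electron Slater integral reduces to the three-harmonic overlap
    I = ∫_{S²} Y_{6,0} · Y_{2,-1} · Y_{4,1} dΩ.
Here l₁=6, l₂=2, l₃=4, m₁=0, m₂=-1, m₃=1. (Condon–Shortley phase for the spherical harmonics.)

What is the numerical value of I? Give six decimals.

0.174223

Rules hold: Σm=0, L=12 even, 4≤4≤8.
N = 13·5·9 = 585
Δ = 4!·8!·0!/13! = 1/6435
Racah Σ t=2..2: t=2:+1/2304 = 1/2304
⇒ 3j(6 2 4; 0 0 0)² = 5/143, sgn +1
Racah Σ t=1..1: t=1:−1/4320 = -1/4320
⇒ 3j(6 2 4; 0 -1 1)² = 8/429, sgn +1
4πI² = N·(3j₀)²·(3jₘ)² = 600/1573
I = +1·√(0.381437/4π) = 0.17422334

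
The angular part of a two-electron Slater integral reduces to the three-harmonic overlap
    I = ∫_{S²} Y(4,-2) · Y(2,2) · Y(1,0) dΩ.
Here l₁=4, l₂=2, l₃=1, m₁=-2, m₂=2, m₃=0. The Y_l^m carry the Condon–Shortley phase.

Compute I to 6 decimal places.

|4−2|≤1≤4+2 violated ⇒ I = 0

0.000000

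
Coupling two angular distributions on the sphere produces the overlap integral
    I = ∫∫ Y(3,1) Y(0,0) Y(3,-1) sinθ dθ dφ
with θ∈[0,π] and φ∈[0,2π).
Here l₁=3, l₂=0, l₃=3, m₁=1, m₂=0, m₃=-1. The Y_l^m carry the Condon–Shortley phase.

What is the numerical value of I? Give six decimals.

-0.282095

Checks pass: Σm=0; 6 even; l₃=3∈[3,3].
(2·3+1)(2·0+1)(2·3+1) = 49
Δ: 0! 6! 0! / 7! → 1/7
sum: t=0:+1/36 = 1/36
3j²(3 0 3; 0 0 0) = Δ·Π!·Σ² = 1/7  (sign -1)
sum: t=0:+1/48 = 1/48
3j²(3 0 3; 1 0 -1) = Δ·Π!·Σ² = 1/7  (sign +1)
combine: 4πI² = 49·1/7·1/7 = 1/1
take √, sign -1: I = -0.28209479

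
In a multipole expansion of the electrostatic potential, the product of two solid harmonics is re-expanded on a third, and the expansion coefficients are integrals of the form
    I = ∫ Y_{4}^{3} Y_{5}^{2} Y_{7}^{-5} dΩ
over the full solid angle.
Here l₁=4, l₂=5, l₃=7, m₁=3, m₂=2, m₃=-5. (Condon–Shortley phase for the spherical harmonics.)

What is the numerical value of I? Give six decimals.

Rules hold: Σm=0, L=16 even, 1≤7≤9.
N = 9·11·15 = 1485
Δ = 2!·6!·8!/17! = 1/6126120
Racah Σ t=0..2: t=0:+1/69120 t=1:−1/20736 t=2:+1/69120 = -1/51840
⇒ 3j(4 5 7; 0 0 0)² = 280/21879, sgn +1
Racah Σ t=0..1: t=0:+1/1209600 t=1:−1/1036800 = -1/7257600
⇒ 3j(4 5 7; 3 2 -5)² = 1/2210, sgn -1
4πI² = N·(3j₀)²·(3jₘ)² = 420/48841
I = -1·√(0.00859933/4π) = -0.02615938

-0.026159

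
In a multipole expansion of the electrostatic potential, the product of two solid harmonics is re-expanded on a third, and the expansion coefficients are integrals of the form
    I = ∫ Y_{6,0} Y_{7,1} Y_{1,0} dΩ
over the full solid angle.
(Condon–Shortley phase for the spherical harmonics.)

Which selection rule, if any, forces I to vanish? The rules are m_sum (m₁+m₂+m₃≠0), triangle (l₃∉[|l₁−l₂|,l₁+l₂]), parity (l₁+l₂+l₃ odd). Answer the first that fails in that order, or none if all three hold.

m₁+m₂+m₃ = 0 + 1 + 0 = 1  ✗
triangle: |6−7|=1 ≤ l₃=1 ≤ 6+7=13
parity: l₁+l₂+l₃ = 14 is even

m_sum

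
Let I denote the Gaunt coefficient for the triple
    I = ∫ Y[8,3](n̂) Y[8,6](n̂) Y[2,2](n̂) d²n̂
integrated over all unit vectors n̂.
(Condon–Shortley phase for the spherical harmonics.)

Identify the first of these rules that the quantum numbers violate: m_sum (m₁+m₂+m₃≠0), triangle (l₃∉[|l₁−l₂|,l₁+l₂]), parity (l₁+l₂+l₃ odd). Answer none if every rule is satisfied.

m₁+m₂+m₃ = 3 + 6 + 2 = 11  ✗
triangle: |8−8|=0 ≤ l₃=2 ≤ 8+8=16
parity: l₁+l₂+l₃ = 18 is even

m_sum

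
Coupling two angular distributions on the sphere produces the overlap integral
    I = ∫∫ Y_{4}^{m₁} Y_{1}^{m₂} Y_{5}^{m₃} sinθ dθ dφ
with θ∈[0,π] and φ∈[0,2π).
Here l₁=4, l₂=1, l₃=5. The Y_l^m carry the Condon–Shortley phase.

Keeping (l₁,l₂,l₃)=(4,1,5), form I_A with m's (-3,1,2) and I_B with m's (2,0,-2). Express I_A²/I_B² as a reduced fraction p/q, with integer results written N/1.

Shared (l₁,l₂,l₃)=(4,1,5): N and (l;000)² cancel in I_A²/I_B².
A: Δ = 0!·8!·2!/11! = 1/495; Racah Σ t=0..0: t=0:+1/10080 = 1/10080; ⇒ 3j(4 1 5; -3 1 2)² = 1/165, sgn -1
B: Δ = 0!·8!·2!/11! = 1/495; Racah Σ t=0..0: t=0:+1/1440 = 1/1440; ⇒ 3j(4 1 5; 2 0 -2)² = 7/165, sgn -1
I_A²/I_B² = (1/165)/(7/165) = 1/7

1/7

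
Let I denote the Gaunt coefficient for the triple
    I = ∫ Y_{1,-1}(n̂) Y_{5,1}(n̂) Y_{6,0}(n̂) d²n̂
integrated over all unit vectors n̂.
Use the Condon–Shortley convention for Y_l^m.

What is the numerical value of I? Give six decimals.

m-sum 0 ✓  L=12 even ✓  4≤6≤6 ✓
Π(2lᵢ+1) = 3×11×13 = 429
triangle coeff Δ(1,5,6) = 1/858
Σ_t [0,0]: t=0:+1/14400 = 1/14400
(3j)²=6/143 [(1 5 6; 0 0 0)], sign=+1
Σ_t [0,0]: t=0:+1/34560 = 1/34560
(3j)²=5/286 [(1 5 6; -1 1 0)], sign=+1
⇒ 4πI² = 45/143
I = (+1)√(45/143/(4π)) = 0.15824621

0.158246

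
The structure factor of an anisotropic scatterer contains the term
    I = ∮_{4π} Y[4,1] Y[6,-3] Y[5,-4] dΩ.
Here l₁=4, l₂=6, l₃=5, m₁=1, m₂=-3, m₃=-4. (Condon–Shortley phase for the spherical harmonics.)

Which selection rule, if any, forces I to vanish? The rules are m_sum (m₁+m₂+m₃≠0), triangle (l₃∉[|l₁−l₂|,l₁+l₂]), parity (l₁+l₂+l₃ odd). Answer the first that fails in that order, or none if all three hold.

m₁+m₂+m₃ = 1 − 3 − 4 = -6  ✗
triangle: |4−6|=2 ≤ l₃=5 ≤ 4+6=10
parity: l₁+l₂+l₃ = 15 is odd

m_sum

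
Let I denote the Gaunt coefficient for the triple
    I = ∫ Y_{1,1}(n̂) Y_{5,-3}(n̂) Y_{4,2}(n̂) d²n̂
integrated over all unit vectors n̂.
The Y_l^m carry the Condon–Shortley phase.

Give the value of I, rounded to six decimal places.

-0.259847

Checks pass: Σm=0; 10 even; l₃=4∈[4,6].
(2·1+1)(2·5+1)(2·4+1) = 297
Δ: 2! 0! 8! / 11! → 1/495
sum: t=1:−1/576 = -1/576
3j²(1 5 4; 0 0 0) = Δ·Π!·Σ² = 5/99  (sign -1)
sum: t=0:+1/2880 = 1/2880
3j²(1 5 4; 1 -3 2) = Δ·Π!·Σ² = 28/495  (sign +1)
combine: 4πI² = 297·5/99·28/495 = 28/33
take √, sign -1: I = -0.25984664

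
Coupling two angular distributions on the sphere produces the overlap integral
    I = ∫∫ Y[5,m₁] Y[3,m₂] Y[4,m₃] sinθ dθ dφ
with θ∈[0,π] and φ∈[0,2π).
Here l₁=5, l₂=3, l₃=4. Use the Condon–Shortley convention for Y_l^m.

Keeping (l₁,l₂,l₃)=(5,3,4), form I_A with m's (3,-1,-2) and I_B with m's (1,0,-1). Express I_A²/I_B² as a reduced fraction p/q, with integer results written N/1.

Shared (l₁,l₂,l₃)=(5,3,4): N and (l;000)² cancel in I_A²/I_B².
A: Δ = 4!·6!·2!/13! = 1/180180; Racah Σ t=0..2: t=0:+1/2304 t=1:−1/720 t=2:+1/5760 = -1/1280; ⇒ 3j(5 3 4; 3 -1 -2)² = 27/1430, sgn -1
B: Δ = 4!·6!·2!/13! = 1/180180; Racah Σ t=1..3: t=1:−1/432 t=2:+1/192 t=3:−1/1440 = 19/8640; ⇒ 3j(5 3 4; 1 0 -1)² = 361/30030, sgn -1
I_A²/I_B² = (27/1430)/(361/30030) = 567/361

567/361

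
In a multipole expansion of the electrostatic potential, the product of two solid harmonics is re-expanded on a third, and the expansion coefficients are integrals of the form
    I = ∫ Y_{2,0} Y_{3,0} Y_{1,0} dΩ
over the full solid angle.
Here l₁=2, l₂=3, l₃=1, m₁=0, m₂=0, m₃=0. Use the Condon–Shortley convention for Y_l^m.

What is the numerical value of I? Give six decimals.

Rules hold: Σm=0, L=6 even, 1≤1≤5.
N = 5·7·3 = 105
Δ = 4!·0!·2!/7! = 1/105
Racah Σ t=2..2: t=2:+1/4 = 1/4
⇒ 3j(2 3 1; 0 0 0)² = 3/35, sgn -1
(m-triple is (0,0,0) — same symbol as above.)
4πI² = N·(3j₀)²·(3jₘ)² = 27/35
I = +1·√(0.771429/4π) = 0.24776670

0.247767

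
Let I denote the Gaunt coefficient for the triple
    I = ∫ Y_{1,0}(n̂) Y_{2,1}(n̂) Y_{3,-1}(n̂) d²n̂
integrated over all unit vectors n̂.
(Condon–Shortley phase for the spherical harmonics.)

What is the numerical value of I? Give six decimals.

m-sum 0 ✓  L=6 even ✓  1≤3≤3 ✓
Π(2lᵢ+1) = 3×5×7 = 105
triangle coeff Δ(1,2,3) = 1/105
Σ_t [0,0]: t=0:+1/4 = 1/4
(3j)²=3/35 [(1 2 3; 0 0 0)], sign=-1
Σ_t [0,0]: t=0:+1/6 = 1/6
(3j)²=8/105 [(1 2 3; 0 1 -1)], sign=+1
⇒ 4πI² = 24/35
I = (-1)√(24/35/(4π)) = -0.23359668

-0.233597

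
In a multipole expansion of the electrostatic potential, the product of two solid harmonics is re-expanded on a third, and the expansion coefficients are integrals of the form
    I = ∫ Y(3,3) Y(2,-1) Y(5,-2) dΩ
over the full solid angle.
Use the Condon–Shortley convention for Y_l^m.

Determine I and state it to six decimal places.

0.063396

m-sum 0 ✓  L=10 even ✓  1≤5≤5 ✓
Π(2lᵢ+1) = 7×5×11 = 385
triangle coeff Δ(3,2,5) = 1/2310
Σ_t [0,0]: t=0:+1/144 = 1/144
(3j)²=10/231 [(3 2 5; 0 0 0)], sign=-1
Σ_t [0,0]: t=0:+1/4320 = 1/4320
(3j)²=1/330 [(3 2 5; 3 -1 -2)], sign=-1
⇒ 4πI² = 5/99
I = (+1)√(5/99/(4π)) = 0.06339609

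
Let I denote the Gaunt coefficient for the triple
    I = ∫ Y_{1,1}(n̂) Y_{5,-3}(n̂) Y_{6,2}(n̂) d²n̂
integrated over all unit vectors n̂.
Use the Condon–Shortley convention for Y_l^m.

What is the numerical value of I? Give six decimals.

m-sum 0 ✓  L=12 even ✓  4≤6≤6 ✓
Π(2lᵢ+1) = 3×11×13 = 429
triangle coeff Δ(1,5,6) = 1/858
Σ_t [0,0]: t=0:+1/14400 = 1/14400
(3j)²=6/143 [(1 5 6; 0 0 0)], sign=+1
Σ_t [0,0]: t=0:+1/161280 = 1/161280
(3j)²=1/143 [(1 5 6; 1 -3 2)], sign=+1
⇒ 4πI² = 18/143
I = (+1)√(18/143/(4π)) = 0.10008369

0.100084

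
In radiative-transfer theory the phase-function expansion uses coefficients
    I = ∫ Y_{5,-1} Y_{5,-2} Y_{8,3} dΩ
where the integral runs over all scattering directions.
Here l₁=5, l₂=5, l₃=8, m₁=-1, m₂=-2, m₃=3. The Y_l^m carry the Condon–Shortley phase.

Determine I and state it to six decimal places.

Rules hold: Σm=0, L=18 even, 0≤8≤10.
N = 11·11·17 = 2057
Δ = 2!·8!·8!/19! = 1/37413090
Racah Σ t=0..2: t=0:+1/1036800 t=1:−1/331776 t=2:+1/1036800 = -1/921600
⇒ 3j(5 5 8; 0 0 0)² = 490/46189, sgn -1
Racah Σ t=0..2: t=0:+1/2073600 t=1:−1/1036800 t=2:+1/5806080 = -1/3225600
⇒ 3j(5 5 8; -1 -2 3)² = 27/4199, sgn +1
4πI² = N·(3j₀)²·(3jₘ)² = 145530/1037153
I = -1·√(0.140317/4π) = -0.10566956

-0.105670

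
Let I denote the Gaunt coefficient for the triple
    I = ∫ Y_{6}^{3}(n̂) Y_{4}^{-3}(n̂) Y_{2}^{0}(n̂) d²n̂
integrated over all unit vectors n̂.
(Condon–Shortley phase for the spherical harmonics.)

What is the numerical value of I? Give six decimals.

-0.165283

Checks pass: Σm=0; 12 even; l₃=2∈[2,10].
(2·6+1)(2·4+1)(2·2+1) = 585
Δ: 8! 4! 0! / 13! → 1/6435
sum: t=4:+1/2304 = 1/2304
3j²(6 4 2; 0 0 0) = Δ·Π!·Σ² = 5/143  (sign +1)
sum: t=1:−1/20160 = -1/20160
3j²(6 4 2; 3 -3 0) = Δ·Π!·Σ² = 12/715  (sign -1)
combine: 4πI² = 585·5/143·12/715 = 540/1573
take √, sign -1: I = -0.16528277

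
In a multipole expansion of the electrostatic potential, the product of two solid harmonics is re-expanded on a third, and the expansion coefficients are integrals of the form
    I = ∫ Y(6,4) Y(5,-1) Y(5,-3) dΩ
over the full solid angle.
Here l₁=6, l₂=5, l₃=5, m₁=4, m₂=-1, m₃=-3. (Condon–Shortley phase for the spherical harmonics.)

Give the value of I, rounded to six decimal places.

m-sum 0 ✓  L=16 even ✓  1≤5≤11 ✓
Π(2lᵢ+1) = 13×11×11 = 1573
triangle coeff Δ(6,5,5) = 1/28588560
Σ_t [1,5]: t=1:−1/345600 t=2:+1/13824 t=3:−1/5184 t=4:+1/13824 t=5:−1/345600 = -7/129600
(3j)²=80/7293 [(6 5 5; 0 0 0)], sign=+1
Σ_t [0,2]: t=0:+1/829440 t=1:−1/86400 t=2:+1/138240 = -13/4147200
(3j)²=13/3740 [(6 5 5; 4 -1 -3)], sign=-1
⇒ 4πI² = 52/867
I = (-1)√(52/867/(4π)) = -0.06908555

-0.069086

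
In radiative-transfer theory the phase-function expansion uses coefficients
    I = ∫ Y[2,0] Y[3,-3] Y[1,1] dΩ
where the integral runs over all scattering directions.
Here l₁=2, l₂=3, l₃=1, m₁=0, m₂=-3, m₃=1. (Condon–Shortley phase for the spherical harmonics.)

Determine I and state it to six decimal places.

0 − 3 + 1 = -2 ≠ 0: azimuthal integral kills it; I = 0

0.000000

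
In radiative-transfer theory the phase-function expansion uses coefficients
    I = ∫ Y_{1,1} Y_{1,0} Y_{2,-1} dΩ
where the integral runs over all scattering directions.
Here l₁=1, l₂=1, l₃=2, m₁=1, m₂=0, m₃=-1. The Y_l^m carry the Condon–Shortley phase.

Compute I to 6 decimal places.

-0.218510

Checks pass: Σm=0; 4 even; l₃=2∈[0,2].
(2·1+1)(2·1+1)(2·2+1) = 45
Δ: 0! 2! 2! / 5! → 1/30
sum: t=0:+1/1 = 1/1
3j²(1 1 2; 0 0 0) = Δ·Π!·Σ² = 2/15  (sign +1)
sum: t=0:+1/2 = 1/2
3j²(1 1 2; 1 0 -1) = Δ·Π!·Σ² = 1/10  (sign -1)
combine: 4πI² = 45·2/15·1/10 = 3/5
take √, sign -1: I = -0.21850969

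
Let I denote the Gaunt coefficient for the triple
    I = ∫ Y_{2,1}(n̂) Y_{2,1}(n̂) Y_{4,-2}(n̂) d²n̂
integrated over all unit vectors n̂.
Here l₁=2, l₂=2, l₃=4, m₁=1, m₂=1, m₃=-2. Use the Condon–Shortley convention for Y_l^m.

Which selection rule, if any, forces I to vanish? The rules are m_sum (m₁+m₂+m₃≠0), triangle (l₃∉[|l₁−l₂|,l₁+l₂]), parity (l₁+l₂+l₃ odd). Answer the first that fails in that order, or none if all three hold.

Σmᵢ = 0  ✓
l₃∈[|l₁−l₂|,l₁+l₂]=[0,4], have l₃=4  ✓
Σlᵢ = 8 ⇒ even  ✓

none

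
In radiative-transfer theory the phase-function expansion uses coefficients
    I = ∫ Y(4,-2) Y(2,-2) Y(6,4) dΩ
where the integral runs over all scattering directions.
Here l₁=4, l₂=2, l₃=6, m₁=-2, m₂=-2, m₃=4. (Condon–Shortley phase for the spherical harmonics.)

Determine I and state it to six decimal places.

0.230476

Rules hold: Σm=0, L=12 even, 2≤6≤6.
N = 9·5·13 = 585
Δ = 0!·8!·4!/13! = 1/6435
Racah Σ t=0..0: t=0:+1/2304 = 1/2304
⇒ 3j(4 2 6; 0 0 0)² = 5/143, sgn +1
Racah Σ t=0..0: t=0:+1/34560 = 1/34560
⇒ 3j(4 2 6; -2 -2 4)² = 14/429, sgn +1
4πI² = N·(3j₀)²·(3jₘ)² = 1050/1573
I = +1·√(0.667514/4π) = 0.23047581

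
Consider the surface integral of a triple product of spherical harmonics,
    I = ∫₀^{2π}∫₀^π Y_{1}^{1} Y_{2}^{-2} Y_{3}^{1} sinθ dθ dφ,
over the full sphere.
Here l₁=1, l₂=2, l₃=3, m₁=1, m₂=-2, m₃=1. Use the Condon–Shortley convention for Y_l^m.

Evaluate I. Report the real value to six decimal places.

m-sum 0 ✓  L=6 even ✓  1≤3≤3 ✓
Π(2lᵢ+1) = 3×5×7 = 105
triangle coeff Δ(1,2,3) = 1/105
Σ_t [0,0]: t=0:+1/4 = 1/4
(3j)²=3/35 [(1 2 3; 0 0 0)], sign=-1
Σ_t [0,0]: t=0:+1/48 = 1/48
(3j)²=1/105 [(1 2 3; 1 -2 1)], sign=+1
⇒ 4πI² = 3/35
I = (-1)√(3/35/(4π)) = -0.08258890

-0.082589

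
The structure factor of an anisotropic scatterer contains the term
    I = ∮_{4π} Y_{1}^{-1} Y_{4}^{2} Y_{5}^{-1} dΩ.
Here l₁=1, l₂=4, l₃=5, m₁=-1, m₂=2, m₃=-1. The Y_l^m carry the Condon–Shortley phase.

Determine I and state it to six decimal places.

m-sum 0 ✓  L=10 even ✓  3≤5≤5 ✓
Π(2lᵢ+1) = 3×9×11 = 297
triangle coeff Δ(1,4,5) = 1/495
Σ_t [0,0]: t=0:+1/576 = 1/576
(3j)²=5/99 [(1 4 5; 0 0 0)], sign=-1
Σ_t [0,0]: t=0:+1/2880 = 1/2880
(3j)²=2/165 [(1 4 5; -1 2 -1)], sign=+1
⇒ 4πI² = 2/11
I = (-1)√(2/11/(4π)) = -0.12028562

-0.120286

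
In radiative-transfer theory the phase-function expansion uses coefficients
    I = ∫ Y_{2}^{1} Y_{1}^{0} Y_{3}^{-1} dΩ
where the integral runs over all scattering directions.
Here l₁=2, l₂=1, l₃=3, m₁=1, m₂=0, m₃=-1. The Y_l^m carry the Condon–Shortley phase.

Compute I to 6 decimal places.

m-sum 0 ✓  L=6 even ✓  1≤3≤3 ✓
Π(2lᵢ+1) = 5×3×7 = 105
triangle coeff Δ(2,1,3) = 1/105
Σ_t [0,0]: t=0:+1/4 = 1/4
(3j)²=3/35 [(2 1 3; 0 0 0)], sign=-1
Σ_t [0,0]: t=0:+1/6 = 1/6
(3j)²=8/105 [(2 1 3; 1 0 -1)], sign=+1
⇒ 4πI² = 24/35
I = (-1)√(24/35/(4π)) = -0.23359668

-0.233597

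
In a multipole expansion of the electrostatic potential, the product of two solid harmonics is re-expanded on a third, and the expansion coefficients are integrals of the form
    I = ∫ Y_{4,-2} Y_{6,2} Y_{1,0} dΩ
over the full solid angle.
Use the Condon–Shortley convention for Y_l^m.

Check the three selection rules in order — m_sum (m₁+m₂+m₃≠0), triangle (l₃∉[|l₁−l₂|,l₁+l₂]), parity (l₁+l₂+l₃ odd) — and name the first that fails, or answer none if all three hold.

triangle

Σmᵢ = 0  ✓
l₃∈[|l₁−l₂|,l₁+l₂]=[2,10], have l₃=1  ✗
Σlᵢ = 11 ⇒ odd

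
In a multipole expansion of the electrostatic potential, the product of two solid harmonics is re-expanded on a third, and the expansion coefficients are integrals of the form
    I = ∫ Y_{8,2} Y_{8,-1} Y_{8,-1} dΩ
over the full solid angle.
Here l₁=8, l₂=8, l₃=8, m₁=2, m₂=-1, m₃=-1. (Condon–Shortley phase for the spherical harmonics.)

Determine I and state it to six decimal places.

0.101744

Rules hold: Σm=0, L=24 even, 0≤8≤16.
N = 17·17·17 = 4913
Δ = 8!·8!·8!/25! = 1/236637794250
Racah Σ t=0..8: t=0:+1/65548320768000 t=1:−1/128024064000 t=2:+1/2985984000 t=3:−1/373248000 t=4:+1/191102976 t=5:−1/373248000 t=6:+1/2985984000 t=7:−1/128024064000 t=8:+1/65548320768000 = 11/20808990720
⇒ 3j(8 8 8; 0 0 0)² = 490/96577, sgn +1
Racah Σ t=0..6: t=0:+1/292626432000 t=1:−1/5225472000 t=2:+1/597196800 t=3:−1/298598400 t=4:+1/597196800 t=5:−1/5225472000 t=6:+1/292626432000 = -11/29262643200
⇒ 3j(8 8 8; 2 -1 -1)² = 504/96577, sgn +1
4πI² = N·(3j₀)²·(3jₘ)² = 4198320/32273761
I = +1·√(0.130085/4π) = 0.10174382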